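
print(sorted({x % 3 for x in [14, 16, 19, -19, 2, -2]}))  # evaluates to [1, 2]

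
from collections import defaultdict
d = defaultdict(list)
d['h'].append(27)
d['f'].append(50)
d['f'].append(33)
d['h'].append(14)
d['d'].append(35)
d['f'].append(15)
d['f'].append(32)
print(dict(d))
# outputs {'h': [27, 14], 'f': [50, 33, 15, 32], 'd': [35]}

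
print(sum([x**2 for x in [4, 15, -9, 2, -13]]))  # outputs 495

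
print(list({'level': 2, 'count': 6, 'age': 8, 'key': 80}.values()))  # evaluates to [2, 6, 8, 80]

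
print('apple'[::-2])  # epa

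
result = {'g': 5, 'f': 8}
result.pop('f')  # 8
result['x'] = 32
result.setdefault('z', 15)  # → 15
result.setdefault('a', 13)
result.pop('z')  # 15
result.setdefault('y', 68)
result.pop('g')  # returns 5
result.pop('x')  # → 32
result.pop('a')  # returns 13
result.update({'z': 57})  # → {'y': 68, 'z': 57}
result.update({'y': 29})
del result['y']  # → {'z': 57}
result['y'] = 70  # {'z': 57, 'y': 70}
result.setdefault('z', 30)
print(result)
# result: {'z': 57, 'y': 70}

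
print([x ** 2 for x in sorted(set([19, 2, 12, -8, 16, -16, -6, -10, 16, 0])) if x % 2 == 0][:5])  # [256, 100, 64, 36, 0]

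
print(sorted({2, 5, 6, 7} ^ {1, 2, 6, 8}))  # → [1, 5, 7, 8]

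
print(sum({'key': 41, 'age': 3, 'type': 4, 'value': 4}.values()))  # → 52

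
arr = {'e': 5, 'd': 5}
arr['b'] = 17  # {'e': 5, 'd': 5, 'b': 17}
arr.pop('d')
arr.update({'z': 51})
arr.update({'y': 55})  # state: {'e': 5, 'b': 17, 'z': 51, 'y': 55}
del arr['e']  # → {'b': 17, 'z': 51, 'y': 55}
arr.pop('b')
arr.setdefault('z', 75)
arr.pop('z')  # 51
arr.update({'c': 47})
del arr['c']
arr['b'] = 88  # {'y': 55, 'b': 88}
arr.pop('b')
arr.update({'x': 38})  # {'y': 55, 'x': 38}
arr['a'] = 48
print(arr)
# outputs {'y': 55, 'x': 38, 'a': 48}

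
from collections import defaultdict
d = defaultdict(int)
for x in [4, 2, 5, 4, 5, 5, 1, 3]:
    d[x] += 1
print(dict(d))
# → {4: 2, 2: 1, 5: 3, 1: 1, 3: 1}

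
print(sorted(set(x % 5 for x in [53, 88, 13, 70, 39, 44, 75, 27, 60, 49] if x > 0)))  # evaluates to [0, 2, 3, 4]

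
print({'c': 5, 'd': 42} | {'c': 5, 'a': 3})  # {'c': 5, 'd': 42, 'a': 3}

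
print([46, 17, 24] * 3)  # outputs [46, 17, 24, 46, 17, 24, 46, 17, 24]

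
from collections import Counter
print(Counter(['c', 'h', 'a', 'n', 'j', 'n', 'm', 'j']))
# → Counter({'n': 2, 'j': 2, 'c': 1, 'h': 1, 'a': 1, 'm': 1})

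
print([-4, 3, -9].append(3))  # None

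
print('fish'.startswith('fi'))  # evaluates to True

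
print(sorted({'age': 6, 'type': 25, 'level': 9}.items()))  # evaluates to [('age', 6), ('level', 9), ('type', 25)]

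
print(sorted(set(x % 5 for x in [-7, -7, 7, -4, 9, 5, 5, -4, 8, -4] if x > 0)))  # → [0, 2, 3, 4]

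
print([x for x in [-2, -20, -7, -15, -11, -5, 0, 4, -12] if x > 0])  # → [4]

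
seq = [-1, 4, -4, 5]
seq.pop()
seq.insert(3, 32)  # [-1, 4, -4, 32]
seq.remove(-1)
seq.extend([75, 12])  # [4, -4, 32, 75, 12]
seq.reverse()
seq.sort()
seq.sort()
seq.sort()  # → [-4, 4, 12, 32, 75]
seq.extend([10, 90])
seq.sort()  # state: [-4, 4, 10, 12, 32, 75, 90]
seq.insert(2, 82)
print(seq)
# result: [-4, 4, 82, 10, 12, 32, 75, 90]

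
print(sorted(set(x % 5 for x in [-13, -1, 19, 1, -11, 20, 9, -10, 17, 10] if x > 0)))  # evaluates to [0, 1, 2, 4]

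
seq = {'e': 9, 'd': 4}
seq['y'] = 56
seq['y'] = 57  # {'e': 9, 'd': 4, 'y': 57}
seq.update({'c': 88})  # {'e': 9, 'd': 4, 'y': 57, 'c': 88}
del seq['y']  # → {'e': 9, 'd': 4, 'c': 88}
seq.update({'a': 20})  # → {'e': 9, 'd': 4, 'c': 88, 'a': 20}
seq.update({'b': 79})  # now {'e': 9, 'd': 4, 'c': 88, 'a': 20, 'b': 79}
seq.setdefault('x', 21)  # 21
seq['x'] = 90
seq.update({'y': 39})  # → {'e': 9, 'd': 4, 'c': 88, 'a': 20, 'b': 79, 'x': 90, 'y': 39}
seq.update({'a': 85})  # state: {'e': 9, 'd': 4, 'c': 88, 'a': 85, 'b': 79, 'x': 90, 'y': 39}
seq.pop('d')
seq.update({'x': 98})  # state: {'e': 9, 'c': 88, 'a': 85, 'b': 79, 'x': 98, 'y': 39}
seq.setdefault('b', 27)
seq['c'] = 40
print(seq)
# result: {'e': 9, 'c': 40, 'a': 85, 'b': 79, 'x': 98, 'y': 39}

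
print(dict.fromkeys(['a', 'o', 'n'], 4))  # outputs {'a': 4, 'o': 4, 'n': 4}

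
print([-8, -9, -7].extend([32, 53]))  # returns None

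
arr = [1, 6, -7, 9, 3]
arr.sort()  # [-7, 1, 3, 6, 9]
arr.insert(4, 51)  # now [-7, 1, 3, 6, 51, 9]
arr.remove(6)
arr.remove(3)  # [-7, 1, 51, 9]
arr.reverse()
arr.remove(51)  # [9, 1, -7]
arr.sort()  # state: [-7, 1, 9]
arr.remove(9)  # [-7, 1]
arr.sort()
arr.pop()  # 1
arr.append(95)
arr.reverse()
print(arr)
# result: [95, -7]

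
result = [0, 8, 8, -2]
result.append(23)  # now [0, 8, 8, -2, 23]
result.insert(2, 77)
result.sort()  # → [-2, 0, 8, 8, 23, 77]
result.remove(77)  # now [-2, 0, 8, 8, 23]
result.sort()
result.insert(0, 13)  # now [13, -2, 0, 8, 8, 23]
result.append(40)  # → [13, -2, 0, 8, 8, 23, 40]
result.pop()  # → 40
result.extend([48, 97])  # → [13, -2, 0, 8, 8, 23, 48, 97]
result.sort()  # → [-2, 0, 8, 8, 13, 23, 48, 97]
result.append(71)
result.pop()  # 71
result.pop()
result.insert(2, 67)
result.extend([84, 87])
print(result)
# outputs [-2, 0, 67, 8, 8, 13, 23, 48, 84, 87]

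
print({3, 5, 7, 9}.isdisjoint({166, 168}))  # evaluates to True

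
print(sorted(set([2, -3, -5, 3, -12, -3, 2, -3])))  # [-12, -5, -3, 2, 3]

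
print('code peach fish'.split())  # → ['code', 'peach', 'fish']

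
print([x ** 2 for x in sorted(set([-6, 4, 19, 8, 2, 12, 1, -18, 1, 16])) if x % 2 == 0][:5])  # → [324, 36, 4, 16, 64]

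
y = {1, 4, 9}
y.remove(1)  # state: {4, 9}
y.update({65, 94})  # {4, 9, 65, 94}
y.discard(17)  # {4, 9, 65, 94}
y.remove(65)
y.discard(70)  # {4, 9, 94}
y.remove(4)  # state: {9, 94}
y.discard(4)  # {9, 94}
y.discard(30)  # {9, 94}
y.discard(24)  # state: {9, 94}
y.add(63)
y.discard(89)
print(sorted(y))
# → [9, 63, 94]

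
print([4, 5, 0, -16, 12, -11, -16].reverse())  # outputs None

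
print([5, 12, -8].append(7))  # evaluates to None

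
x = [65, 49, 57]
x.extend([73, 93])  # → [65, 49, 57, 73, 93]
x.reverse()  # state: [93, 73, 57, 49, 65]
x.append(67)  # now [93, 73, 57, 49, 65, 67]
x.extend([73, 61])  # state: [93, 73, 57, 49, 65, 67, 73, 61]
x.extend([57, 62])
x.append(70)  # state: [93, 73, 57, 49, 65, 67, 73, 61, 57, 62, 70]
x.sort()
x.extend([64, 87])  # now [49, 57, 57, 61, 62, 65, 67, 70, 73, 73, 93, 64, 87]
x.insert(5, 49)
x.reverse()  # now [87, 64, 93, 73, 73, 70, 67, 65, 49, 62, 61, 57, 57, 49]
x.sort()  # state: [49, 49, 57, 57, 61, 62, 64, 65, 67, 70, 73, 73, 87, 93]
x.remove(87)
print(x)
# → [49, 49, 57, 57, 61, 62, 64, 65, 67, 70, 73, 73, 93]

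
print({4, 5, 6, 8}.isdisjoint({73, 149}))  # True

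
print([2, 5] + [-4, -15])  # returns [2, 5, -4, -15]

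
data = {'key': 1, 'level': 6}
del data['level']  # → {'key': 1}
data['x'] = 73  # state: {'key': 1, 'x': 73}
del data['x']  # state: {'key': 1}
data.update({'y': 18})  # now {'key': 1, 'y': 18}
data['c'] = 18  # {'key': 1, 'y': 18, 'c': 18}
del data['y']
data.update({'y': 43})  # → {'key': 1, 'c': 18, 'y': 43}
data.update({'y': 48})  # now {'key': 1, 'c': 18, 'y': 48}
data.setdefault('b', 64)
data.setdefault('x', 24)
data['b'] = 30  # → {'key': 1, 'c': 18, 'y': 48, 'b': 30, 'x': 24}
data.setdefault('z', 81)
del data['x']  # {'key': 1, 'c': 18, 'y': 48, 'b': 30, 'z': 81}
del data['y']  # {'key': 1, 'c': 18, 'b': 30, 'z': 81}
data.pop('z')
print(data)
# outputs {'key': 1, 'c': 18, 'b': 30}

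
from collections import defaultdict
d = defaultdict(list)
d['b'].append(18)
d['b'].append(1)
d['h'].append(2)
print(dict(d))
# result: {'b': [18, 1], 'h': [2]}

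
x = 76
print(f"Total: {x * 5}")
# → Total: 380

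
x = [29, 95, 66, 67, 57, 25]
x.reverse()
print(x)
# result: [25, 57, 67, 66, 95, 29]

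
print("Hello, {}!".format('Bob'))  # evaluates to Hello, Bob!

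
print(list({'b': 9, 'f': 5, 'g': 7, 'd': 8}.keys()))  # ['b', 'f', 'g', 'd']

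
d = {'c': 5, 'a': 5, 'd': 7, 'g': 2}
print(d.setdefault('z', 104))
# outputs 104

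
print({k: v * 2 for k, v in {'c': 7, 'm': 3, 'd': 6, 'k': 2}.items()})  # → {'c': 14, 'm': 6, 'd': 12, 'k': 4}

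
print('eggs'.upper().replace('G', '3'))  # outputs E33S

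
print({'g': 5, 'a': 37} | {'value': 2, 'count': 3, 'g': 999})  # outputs {'g': 999, 'a': 37, 'value': 2, 'count': 3}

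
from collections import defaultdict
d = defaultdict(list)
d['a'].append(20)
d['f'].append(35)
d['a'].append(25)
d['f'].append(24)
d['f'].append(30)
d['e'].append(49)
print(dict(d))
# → {'a': [20, 25], 'f': [35, 24, 30], 'e': [49]}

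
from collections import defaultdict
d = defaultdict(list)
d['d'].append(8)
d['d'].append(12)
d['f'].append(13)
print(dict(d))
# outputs {'d': [8, 12], 'f': [13]}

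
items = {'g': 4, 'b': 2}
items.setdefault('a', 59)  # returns 59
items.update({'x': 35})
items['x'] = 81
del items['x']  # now {'g': 4, 'b': 2, 'a': 59}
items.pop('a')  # 59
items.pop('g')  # 4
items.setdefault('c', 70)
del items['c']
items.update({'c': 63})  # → {'b': 2, 'c': 63}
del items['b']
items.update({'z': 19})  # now {'c': 63, 'z': 19}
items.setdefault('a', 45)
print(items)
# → {'c': 63, 'z': 19, 'a': 45}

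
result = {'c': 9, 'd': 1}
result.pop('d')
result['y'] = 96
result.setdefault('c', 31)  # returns 9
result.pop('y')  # 96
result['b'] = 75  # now {'c': 9, 'b': 75}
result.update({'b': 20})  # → {'c': 9, 'b': 20}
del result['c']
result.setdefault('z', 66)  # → 66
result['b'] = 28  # {'b': 28, 'z': 66}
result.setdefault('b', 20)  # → 28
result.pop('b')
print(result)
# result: {'z': 66}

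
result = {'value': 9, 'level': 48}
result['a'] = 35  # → {'value': 9, 'level': 48, 'a': 35}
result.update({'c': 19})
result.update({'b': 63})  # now {'value': 9, 'level': 48, 'a': 35, 'c': 19, 'b': 63}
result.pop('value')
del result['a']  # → {'level': 48, 'c': 19, 'b': 63}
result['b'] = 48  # {'level': 48, 'c': 19, 'b': 48}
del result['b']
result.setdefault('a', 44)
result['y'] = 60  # {'level': 48, 'c': 19, 'a': 44, 'y': 60}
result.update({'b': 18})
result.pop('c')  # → 19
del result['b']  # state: {'level': 48, 'a': 44, 'y': 60}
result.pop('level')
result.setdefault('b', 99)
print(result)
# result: {'a': 44, 'y': 60, 'b': 99}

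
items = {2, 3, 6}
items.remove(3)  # {2, 6}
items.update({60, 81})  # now {2, 6, 60, 81}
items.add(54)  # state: {2, 6, 54, 60, 81}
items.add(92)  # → {2, 6, 54, 60, 81, 92}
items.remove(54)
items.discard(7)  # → {2, 6, 60, 81, 92}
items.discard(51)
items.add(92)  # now {2, 6, 60, 81, 92}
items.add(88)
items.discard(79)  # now {2, 6, 60, 81, 88, 92}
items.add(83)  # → {2, 6, 60, 81, 83, 88, 92}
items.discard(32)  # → {2, 6, 60, 81, 83, 88, 92}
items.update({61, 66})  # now {2, 6, 60, 61, 66, 81, 83, 88, 92}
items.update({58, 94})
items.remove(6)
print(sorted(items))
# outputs [2, 58, 60, 61, 66, 81, 83, 88, 92, 94]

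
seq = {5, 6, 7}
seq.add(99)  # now {5, 6, 7, 99}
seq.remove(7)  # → {5, 6, 99}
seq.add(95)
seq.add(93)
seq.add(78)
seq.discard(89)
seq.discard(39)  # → {5, 6, 78, 93, 95, 99}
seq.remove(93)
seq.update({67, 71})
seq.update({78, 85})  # {5, 6, 67, 71, 78, 85, 95, 99}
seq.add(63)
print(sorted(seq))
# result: [5, 6, 63, 67, 71, 78, 85, 95, 99]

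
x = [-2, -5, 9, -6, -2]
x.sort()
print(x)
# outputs [-6, -5, -2, -2, 9]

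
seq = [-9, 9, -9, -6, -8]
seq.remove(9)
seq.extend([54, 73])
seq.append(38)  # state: [-9, -9, -6, -8, 54, 73, 38]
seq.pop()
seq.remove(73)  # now [-9, -9, -6, -8, 54]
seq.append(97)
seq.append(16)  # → [-9, -9, -6, -8, 54, 97, 16]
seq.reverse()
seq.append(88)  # [16, 97, 54, -8, -6, -9, -9, 88]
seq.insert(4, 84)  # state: [16, 97, 54, -8, 84, -6, -9, -9, 88]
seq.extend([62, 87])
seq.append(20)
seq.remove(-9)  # [16, 97, 54, -8, 84, -6, -9, 88, 62, 87, 20]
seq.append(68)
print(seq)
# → [16, 97, 54, -8, 84, -6, -9, 88, 62, 87, 20, 68]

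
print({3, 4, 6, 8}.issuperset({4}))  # True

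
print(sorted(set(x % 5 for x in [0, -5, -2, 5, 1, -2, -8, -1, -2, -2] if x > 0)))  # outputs [0, 1]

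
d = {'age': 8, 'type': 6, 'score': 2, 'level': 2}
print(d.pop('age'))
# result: 8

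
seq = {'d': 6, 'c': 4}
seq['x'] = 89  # {'d': 6, 'c': 4, 'x': 89}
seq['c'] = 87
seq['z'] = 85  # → {'d': 6, 'c': 87, 'x': 89, 'z': 85}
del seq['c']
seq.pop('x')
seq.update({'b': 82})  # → {'d': 6, 'z': 85, 'b': 82}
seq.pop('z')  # 85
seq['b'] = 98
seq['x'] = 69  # {'d': 6, 'b': 98, 'x': 69}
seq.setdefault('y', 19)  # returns 19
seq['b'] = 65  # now {'d': 6, 'b': 65, 'x': 69, 'y': 19}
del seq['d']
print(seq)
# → {'b': 65, 'x': 69, 'y': 19}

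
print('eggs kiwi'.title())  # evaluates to Eggs Kiwi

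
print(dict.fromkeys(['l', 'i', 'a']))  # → {'l': None, 'i': None, 'a': None}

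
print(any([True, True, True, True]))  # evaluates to True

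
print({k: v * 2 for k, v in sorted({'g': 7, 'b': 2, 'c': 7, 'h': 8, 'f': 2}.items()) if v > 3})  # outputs {'c': 14, 'g': 14, 'h': 16}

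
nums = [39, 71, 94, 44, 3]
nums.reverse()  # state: [3, 44, 94, 71, 39]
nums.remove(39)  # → [3, 44, 94, 71]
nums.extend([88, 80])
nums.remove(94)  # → [3, 44, 71, 88, 80]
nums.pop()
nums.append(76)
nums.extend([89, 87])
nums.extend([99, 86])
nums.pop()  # 86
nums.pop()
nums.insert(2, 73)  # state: [3, 44, 73, 71, 88, 76, 89, 87]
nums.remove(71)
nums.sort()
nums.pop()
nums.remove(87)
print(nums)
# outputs [3, 44, 73, 76, 88]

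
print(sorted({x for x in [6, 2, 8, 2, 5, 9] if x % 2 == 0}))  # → [2, 6, 8]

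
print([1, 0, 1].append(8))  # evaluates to None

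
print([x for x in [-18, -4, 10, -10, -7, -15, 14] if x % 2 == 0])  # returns [-18, -4, 10, -10, 14]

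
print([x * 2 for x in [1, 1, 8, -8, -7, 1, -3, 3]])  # [2, 2, 16, -16, -14, 2, -6, 6]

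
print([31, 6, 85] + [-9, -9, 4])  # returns [31, 6, 85, -9, -9, 4]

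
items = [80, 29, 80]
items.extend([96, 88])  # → [80, 29, 80, 96, 88]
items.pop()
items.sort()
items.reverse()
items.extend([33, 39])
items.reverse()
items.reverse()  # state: [96, 80, 80, 29, 33, 39]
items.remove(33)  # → [96, 80, 80, 29, 39]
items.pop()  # 39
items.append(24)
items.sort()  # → [24, 29, 80, 80, 96]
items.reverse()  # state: [96, 80, 80, 29, 24]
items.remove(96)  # [80, 80, 29, 24]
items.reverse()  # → [24, 29, 80, 80]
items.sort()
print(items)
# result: [24, 29, 80, 80]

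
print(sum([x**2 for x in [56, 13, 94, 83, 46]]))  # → 21146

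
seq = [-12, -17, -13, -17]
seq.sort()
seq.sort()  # [-17, -17, -13, -12]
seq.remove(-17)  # [-17, -13, -12]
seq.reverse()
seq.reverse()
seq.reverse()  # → [-12, -13, -17]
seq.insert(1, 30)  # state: [-12, 30, -13, -17]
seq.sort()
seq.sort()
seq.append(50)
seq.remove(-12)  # [-17, -13, 30, 50]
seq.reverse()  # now [50, 30, -13, -17]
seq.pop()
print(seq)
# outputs [50, 30, -13]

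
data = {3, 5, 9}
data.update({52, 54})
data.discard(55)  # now {3, 5, 9, 52, 54}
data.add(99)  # {3, 5, 9, 52, 54, 99}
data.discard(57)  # {3, 5, 9, 52, 54, 99}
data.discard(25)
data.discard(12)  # {3, 5, 9, 52, 54, 99}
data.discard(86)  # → {3, 5, 9, 52, 54, 99}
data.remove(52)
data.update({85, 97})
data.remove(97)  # {3, 5, 9, 54, 85, 99}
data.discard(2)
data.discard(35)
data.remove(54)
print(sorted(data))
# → [3, 5, 9, 85, 99]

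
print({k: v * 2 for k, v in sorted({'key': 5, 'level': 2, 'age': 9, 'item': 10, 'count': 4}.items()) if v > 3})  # {'age': 18, 'count': 8, 'item': 20, 'key': 10}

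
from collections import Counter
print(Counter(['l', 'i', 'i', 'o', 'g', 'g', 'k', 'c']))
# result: Counter({'i': 2, 'g': 2, 'l': 1, 'o': 1, 'k': 1, 'c': 1})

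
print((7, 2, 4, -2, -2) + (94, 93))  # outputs (7, 2, 4, -2, -2, 94, 93)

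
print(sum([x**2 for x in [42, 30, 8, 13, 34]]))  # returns 4053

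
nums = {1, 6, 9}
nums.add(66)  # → {1, 6, 9, 66}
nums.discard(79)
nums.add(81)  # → {1, 6, 9, 66, 81}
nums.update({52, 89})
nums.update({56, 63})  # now {1, 6, 9, 52, 56, 63, 66, 81, 89}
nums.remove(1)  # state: {6, 9, 52, 56, 63, 66, 81, 89}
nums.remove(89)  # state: {6, 9, 52, 56, 63, 66, 81}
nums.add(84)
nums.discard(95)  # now {6, 9, 52, 56, 63, 66, 81, 84}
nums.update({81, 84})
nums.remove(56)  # {6, 9, 52, 63, 66, 81, 84}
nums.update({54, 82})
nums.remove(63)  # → {6, 9, 52, 54, 66, 81, 82, 84}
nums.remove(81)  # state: {6, 9, 52, 54, 66, 82, 84}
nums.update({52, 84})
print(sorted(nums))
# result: [6, 9, 52, 54, 66, 82, 84]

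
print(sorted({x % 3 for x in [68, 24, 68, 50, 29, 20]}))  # [0, 2]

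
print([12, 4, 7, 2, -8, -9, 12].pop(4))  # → -8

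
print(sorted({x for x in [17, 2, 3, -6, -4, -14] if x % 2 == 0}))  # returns [-14, -6, -4, 2]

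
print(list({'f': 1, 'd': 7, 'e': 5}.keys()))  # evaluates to ['f', 'd', 'e']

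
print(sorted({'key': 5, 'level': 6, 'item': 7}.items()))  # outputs [('item', 7), ('key', 5), ('level', 6)]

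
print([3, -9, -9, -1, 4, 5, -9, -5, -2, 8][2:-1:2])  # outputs [-9, 4, -9, -2]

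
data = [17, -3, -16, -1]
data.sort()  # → [-16, -3, -1, 17]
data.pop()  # 17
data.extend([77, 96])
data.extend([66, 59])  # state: [-16, -3, -1, 77, 96, 66, 59]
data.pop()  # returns 59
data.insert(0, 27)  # [27, -16, -3, -1, 77, 96, 66]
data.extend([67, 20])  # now [27, -16, -3, -1, 77, 96, 66, 67, 20]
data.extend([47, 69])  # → [27, -16, -3, -1, 77, 96, 66, 67, 20, 47, 69]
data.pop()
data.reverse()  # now [47, 20, 67, 66, 96, 77, -1, -3, -16, 27]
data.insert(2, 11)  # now [47, 20, 11, 67, 66, 96, 77, -1, -3, -16, 27]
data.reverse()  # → [27, -16, -3, -1, 77, 96, 66, 67, 11, 20, 47]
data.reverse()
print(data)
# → [47, 20, 11, 67, 66, 96, 77, -1, -3, -16, 27]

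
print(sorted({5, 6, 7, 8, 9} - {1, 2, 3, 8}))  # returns [5, 6, 7, 9]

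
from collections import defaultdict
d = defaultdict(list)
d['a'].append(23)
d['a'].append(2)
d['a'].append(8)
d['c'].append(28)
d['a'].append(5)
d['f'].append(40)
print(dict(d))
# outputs {'a': [23, 2, 8, 5], 'c': [28], 'f': [40]}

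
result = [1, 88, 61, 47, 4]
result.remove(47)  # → [1, 88, 61, 4]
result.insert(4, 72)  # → [1, 88, 61, 4, 72]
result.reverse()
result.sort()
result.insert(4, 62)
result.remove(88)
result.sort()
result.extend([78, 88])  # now [1, 4, 61, 62, 72, 78, 88]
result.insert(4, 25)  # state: [1, 4, 61, 62, 25, 72, 78, 88]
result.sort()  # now [1, 4, 25, 61, 62, 72, 78, 88]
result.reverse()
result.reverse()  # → [1, 4, 25, 61, 62, 72, 78, 88]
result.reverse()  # [88, 78, 72, 62, 61, 25, 4, 1]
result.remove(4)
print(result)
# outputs [88, 78, 72, 62, 61, 25, 1]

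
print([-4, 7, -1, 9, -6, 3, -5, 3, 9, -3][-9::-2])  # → [7]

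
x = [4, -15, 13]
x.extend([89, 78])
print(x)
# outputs [4, -15, 13, 89, 78]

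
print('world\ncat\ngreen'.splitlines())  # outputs ['world', 'cat', 'green']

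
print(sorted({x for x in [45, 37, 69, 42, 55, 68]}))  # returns [37, 42, 45, 55, 68, 69]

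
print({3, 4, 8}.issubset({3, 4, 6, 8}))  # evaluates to True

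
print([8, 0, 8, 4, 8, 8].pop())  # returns 8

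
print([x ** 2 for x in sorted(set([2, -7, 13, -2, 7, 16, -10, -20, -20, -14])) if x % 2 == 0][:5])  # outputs [400, 196, 100, 4, 4]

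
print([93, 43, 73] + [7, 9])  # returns [93, 43, 73, 7, 9]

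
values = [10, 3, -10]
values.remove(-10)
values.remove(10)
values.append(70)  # [3, 70]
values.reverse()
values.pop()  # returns 3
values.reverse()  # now [70]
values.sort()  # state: [70]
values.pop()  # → 70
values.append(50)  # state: [50]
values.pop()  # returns 50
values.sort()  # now []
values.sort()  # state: []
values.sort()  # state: []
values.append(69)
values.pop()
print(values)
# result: []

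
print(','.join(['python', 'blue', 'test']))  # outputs python,blue,test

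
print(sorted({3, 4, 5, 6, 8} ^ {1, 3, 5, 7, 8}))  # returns [1, 4, 6, 7]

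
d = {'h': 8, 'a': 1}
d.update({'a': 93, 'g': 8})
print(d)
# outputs {'h': 8, 'a': 93, 'g': 8}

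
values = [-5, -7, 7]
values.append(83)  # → [-5, -7, 7, 83]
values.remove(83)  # [-5, -7, 7]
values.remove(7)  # [-5, -7]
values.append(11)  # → [-5, -7, 11]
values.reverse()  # [11, -7, -5]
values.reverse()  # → [-5, -7, 11]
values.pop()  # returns 11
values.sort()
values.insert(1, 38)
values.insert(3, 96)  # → [-7, 38, -5, 96]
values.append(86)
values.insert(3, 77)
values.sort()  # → [-7, -5, 38, 77, 86, 96]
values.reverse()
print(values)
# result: [96, 86, 77, 38, -5, -7]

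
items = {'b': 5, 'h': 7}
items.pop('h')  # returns 7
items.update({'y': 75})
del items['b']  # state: {'y': 75}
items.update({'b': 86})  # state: {'y': 75, 'b': 86}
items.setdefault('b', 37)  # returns 86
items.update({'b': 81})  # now {'y': 75, 'b': 81}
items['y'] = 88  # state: {'y': 88, 'b': 81}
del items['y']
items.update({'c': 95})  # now {'b': 81, 'c': 95}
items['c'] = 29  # {'b': 81, 'c': 29}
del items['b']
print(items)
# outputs {'c': 29}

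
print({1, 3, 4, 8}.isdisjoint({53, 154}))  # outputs True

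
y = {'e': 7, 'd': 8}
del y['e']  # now {'d': 8}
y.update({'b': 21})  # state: {'d': 8, 'b': 21}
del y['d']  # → {'b': 21}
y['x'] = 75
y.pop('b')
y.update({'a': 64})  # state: {'x': 75, 'a': 64}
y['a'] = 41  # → {'x': 75, 'a': 41}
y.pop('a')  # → 41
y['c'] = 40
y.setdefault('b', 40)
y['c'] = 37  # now {'x': 75, 'c': 37, 'b': 40}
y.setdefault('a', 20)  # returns 20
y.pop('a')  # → 20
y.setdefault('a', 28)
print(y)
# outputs {'x': 75, 'c': 37, 'b': 40, 'a': 28}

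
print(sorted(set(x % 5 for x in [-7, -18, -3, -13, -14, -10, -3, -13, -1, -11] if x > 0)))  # []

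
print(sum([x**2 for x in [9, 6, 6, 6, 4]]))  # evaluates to 205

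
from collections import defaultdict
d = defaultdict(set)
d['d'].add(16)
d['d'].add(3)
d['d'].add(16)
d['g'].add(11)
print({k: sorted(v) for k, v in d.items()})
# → {'d': [3, 16], 'g': [11]}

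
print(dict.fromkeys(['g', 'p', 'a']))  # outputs {'g': None, 'p': None, 'a': None}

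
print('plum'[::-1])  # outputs mulp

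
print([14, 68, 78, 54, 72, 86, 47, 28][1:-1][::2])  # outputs [68, 54, 86]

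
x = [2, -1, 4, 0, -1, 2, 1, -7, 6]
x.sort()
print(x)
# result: [-7, -1, -1, 0, 1, 2, 2, 4, 6]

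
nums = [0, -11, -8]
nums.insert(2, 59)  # [0, -11, 59, -8]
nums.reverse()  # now [-8, 59, -11, 0]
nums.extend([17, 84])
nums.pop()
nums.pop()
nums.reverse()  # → [0, -11, 59, -8]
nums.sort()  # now [-11, -8, 0, 59]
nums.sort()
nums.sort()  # [-11, -8, 0, 59]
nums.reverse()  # [59, 0, -8, -11]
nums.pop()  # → -11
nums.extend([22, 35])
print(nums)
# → [59, 0, -8, 22, 35]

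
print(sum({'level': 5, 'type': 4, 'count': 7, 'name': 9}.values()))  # 25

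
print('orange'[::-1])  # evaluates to egnaro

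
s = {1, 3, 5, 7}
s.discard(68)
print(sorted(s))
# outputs [1, 3, 5, 7]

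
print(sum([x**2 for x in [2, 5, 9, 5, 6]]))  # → 171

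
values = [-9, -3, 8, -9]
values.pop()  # -9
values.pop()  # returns 8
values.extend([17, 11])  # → [-9, -3, 17, 11]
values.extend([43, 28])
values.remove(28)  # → [-9, -3, 17, 11, 43]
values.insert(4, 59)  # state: [-9, -3, 17, 11, 59, 43]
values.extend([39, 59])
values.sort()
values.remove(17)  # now [-9, -3, 11, 39, 43, 59, 59]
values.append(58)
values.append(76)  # [-9, -3, 11, 39, 43, 59, 59, 58, 76]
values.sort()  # [-9, -3, 11, 39, 43, 58, 59, 59, 76]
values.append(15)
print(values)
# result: [-9, -3, 11, 39, 43, 58, 59, 59, 76, 15]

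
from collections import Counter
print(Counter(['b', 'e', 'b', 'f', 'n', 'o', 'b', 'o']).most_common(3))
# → [('b', 3), ('o', 2), ('e', 1)]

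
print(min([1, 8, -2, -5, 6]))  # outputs -5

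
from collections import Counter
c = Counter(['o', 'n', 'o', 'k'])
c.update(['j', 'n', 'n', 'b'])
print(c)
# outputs Counter({'n': 3, 'o': 2, 'k': 1, 'j': 1, 'b': 1})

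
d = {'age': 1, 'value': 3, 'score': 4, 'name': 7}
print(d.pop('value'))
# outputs 3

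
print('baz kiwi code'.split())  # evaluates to ['baz', 'kiwi', 'code']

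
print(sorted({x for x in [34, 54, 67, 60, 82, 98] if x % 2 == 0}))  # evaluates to [34, 54, 60, 82, 98]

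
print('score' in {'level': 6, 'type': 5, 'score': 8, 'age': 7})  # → True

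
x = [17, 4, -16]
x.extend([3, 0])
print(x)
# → [17, 4, -16, 3, 0]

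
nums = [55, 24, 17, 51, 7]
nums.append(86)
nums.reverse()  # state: [86, 7, 51, 17, 24, 55]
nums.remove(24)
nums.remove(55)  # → [86, 7, 51, 17]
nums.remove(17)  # [86, 7, 51]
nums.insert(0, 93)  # [93, 86, 7, 51]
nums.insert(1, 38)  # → [93, 38, 86, 7, 51]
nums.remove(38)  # [93, 86, 7, 51]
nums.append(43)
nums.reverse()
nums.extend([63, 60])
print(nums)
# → [43, 51, 7, 86, 93, 63, 60]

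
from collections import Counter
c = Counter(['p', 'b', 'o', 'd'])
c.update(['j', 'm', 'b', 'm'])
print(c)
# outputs Counter({'b': 2, 'm': 2, 'p': 1, 'o': 1, 'd': 1, 'j': 1})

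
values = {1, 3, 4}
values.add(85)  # {1, 3, 4, 85}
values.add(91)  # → {1, 3, 4, 85, 91}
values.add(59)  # {1, 3, 4, 59, 85, 91}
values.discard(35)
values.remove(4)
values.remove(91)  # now {1, 3, 59, 85}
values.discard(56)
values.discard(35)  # {1, 3, 59, 85}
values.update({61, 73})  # {1, 3, 59, 61, 73, 85}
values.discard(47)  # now {1, 3, 59, 61, 73, 85}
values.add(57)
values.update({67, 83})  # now {1, 3, 57, 59, 61, 67, 73, 83, 85}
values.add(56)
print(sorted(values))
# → [1, 3, 56, 57, 59, 61, 67, 73, 83, 85]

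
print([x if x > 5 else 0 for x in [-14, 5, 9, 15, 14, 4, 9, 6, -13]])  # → [0, 0, 9, 15, 14, 0, 9, 6, 0]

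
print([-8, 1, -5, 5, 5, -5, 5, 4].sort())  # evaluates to None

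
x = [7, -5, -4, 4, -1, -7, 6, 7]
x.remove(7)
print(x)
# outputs [-5, -4, 4, -1, -7, 6, 7]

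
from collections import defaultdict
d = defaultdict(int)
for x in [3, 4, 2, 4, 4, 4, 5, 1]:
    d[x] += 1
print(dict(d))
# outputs {3: 1, 4: 4, 2: 1, 5: 1, 1: 1}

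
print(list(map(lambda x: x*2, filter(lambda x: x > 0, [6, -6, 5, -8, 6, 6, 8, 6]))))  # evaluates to [12, 10, 12, 12, 16, 12]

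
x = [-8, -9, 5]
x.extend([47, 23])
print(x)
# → [-8, -9, 5, 47, 23]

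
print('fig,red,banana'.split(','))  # ['fig', 'red', 'banana']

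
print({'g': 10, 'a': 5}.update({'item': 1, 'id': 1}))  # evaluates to None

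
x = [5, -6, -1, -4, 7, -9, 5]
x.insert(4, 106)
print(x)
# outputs [5, -6, -1, -4, 106, 7, -9, 5]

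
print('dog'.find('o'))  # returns 1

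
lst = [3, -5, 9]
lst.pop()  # 9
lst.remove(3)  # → [-5]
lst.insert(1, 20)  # [-5, 20]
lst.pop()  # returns 20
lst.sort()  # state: [-5]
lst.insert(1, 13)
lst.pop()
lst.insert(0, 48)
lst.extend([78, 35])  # [48, -5, 78, 35]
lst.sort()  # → [-5, 35, 48, 78]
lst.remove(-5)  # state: [35, 48, 78]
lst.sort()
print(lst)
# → [35, 48, 78]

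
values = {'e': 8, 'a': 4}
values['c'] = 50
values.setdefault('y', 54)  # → 54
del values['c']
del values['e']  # {'a': 4, 'y': 54}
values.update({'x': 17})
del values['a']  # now {'y': 54, 'x': 17}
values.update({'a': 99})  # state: {'y': 54, 'x': 17, 'a': 99}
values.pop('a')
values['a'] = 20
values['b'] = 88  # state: {'y': 54, 'x': 17, 'a': 20, 'b': 88}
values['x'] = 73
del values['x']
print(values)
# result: {'y': 54, 'a': 20, 'b': 88}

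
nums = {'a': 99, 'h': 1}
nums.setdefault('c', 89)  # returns 89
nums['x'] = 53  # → {'a': 99, 'h': 1, 'c': 89, 'x': 53}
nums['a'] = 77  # {'a': 77, 'h': 1, 'c': 89, 'x': 53}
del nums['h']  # {'a': 77, 'c': 89, 'x': 53}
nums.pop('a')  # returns 77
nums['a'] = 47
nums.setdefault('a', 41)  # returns 47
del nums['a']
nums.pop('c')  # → 89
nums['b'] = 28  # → {'x': 53, 'b': 28}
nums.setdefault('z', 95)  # 95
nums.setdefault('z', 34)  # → 95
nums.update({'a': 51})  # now {'x': 53, 'b': 28, 'z': 95, 'a': 51}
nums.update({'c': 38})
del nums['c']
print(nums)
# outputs {'x': 53, 'b': 28, 'z': 95, 'a': 51}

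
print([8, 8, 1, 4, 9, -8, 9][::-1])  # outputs [9, -8, 9, 4, 1, 8, 8]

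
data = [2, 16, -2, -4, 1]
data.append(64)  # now [2, 16, -2, -4, 1, 64]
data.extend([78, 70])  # [2, 16, -2, -4, 1, 64, 78, 70]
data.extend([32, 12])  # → [2, 16, -2, -4, 1, 64, 78, 70, 32, 12]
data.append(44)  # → [2, 16, -2, -4, 1, 64, 78, 70, 32, 12, 44]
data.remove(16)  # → [2, -2, -4, 1, 64, 78, 70, 32, 12, 44]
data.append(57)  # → [2, -2, -4, 1, 64, 78, 70, 32, 12, 44, 57]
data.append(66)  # [2, -2, -4, 1, 64, 78, 70, 32, 12, 44, 57, 66]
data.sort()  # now [-4, -2, 1, 2, 12, 32, 44, 57, 64, 66, 70, 78]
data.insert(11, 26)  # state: [-4, -2, 1, 2, 12, 32, 44, 57, 64, 66, 70, 26, 78]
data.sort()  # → [-4, -2, 1, 2, 12, 26, 32, 44, 57, 64, 66, 70, 78]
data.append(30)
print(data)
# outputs [-4, -2, 1, 2, 12, 26, 32, 44, 57, 64, 66, 70, 78, 30]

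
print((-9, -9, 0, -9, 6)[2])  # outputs 0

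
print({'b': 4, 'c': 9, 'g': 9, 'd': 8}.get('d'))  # 8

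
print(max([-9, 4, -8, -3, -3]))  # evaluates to 4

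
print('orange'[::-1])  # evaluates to egnaro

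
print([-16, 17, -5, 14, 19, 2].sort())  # None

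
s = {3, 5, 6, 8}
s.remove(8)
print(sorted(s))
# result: [3, 5, 6]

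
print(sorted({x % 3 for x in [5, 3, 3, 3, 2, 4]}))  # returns [0, 1, 2]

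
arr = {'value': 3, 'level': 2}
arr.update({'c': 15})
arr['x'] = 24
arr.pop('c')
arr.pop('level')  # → 2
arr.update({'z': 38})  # {'value': 3, 'x': 24, 'z': 38}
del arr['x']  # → {'value': 3, 'z': 38}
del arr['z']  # {'value': 3}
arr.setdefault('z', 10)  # 10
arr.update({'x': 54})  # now {'value': 3, 'z': 10, 'x': 54}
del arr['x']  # {'value': 3, 'z': 10}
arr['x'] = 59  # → {'value': 3, 'z': 10, 'x': 59}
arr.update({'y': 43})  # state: {'value': 3, 'z': 10, 'x': 59, 'y': 43}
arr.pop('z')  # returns 10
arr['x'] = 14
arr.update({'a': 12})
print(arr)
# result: {'value': 3, 'x': 14, 'y': 43, 'a': 12}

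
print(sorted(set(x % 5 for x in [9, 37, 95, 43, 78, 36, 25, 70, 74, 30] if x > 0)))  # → [0, 1, 2, 3, 4]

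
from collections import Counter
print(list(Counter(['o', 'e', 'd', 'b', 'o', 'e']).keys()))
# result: ['o', 'e', 'd', 'b']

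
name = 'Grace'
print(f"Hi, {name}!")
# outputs Hi, Grace!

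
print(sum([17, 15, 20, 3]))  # 55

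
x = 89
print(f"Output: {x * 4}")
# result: Output: 356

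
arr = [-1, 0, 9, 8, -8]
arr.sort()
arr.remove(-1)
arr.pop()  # 9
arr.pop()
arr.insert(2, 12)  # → [-8, 0, 12]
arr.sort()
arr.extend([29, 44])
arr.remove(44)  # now [-8, 0, 12, 29]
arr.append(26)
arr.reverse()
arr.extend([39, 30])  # [26, 29, 12, 0, -8, 39, 30]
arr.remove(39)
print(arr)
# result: [26, 29, 12, 0, -8, 30]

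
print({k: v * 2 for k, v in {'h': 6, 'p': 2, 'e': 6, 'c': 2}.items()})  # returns {'h': 12, 'p': 4, 'e': 12, 'c': 4}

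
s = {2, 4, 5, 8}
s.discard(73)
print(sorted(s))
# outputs [2, 4, 5, 8]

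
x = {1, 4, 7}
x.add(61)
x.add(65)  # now {1, 4, 7, 61, 65}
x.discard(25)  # {1, 4, 7, 61, 65}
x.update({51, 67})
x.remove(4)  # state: {1, 7, 51, 61, 65, 67}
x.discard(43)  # {1, 7, 51, 61, 65, 67}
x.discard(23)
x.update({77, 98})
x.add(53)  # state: {1, 7, 51, 53, 61, 65, 67, 77, 98}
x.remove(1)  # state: {7, 51, 53, 61, 65, 67, 77, 98}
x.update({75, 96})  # {7, 51, 53, 61, 65, 67, 75, 77, 96, 98}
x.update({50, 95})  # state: {7, 50, 51, 53, 61, 65, 67, 75, 77, 95, 96, 98}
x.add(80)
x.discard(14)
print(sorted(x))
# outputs [7, 50, 51, 53, 61, 65, 67, 75, 77, 80, 95, 96, 98]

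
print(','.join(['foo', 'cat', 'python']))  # foo,cat,python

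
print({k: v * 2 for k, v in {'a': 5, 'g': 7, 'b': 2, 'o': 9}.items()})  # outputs {'a': 10, 'g': 14, 'b': 4, 'o': 18}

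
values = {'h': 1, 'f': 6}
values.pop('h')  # 1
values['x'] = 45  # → {'f': 6, 'x': 45}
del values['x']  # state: {'f': 6}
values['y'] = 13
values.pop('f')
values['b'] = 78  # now {'y': 13, 'b': 78}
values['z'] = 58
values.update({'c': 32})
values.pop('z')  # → 58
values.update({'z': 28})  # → {'y': 13, 'b': 78, 'c': 32, 'z': 28}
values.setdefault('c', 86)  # 32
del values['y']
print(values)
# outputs {'b': 78, 'c': 32, 'z': 28}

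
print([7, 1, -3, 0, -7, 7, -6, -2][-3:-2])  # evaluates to [7]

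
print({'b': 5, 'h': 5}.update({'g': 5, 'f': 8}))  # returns None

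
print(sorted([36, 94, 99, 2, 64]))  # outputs [2, 36, 64, 94, 99]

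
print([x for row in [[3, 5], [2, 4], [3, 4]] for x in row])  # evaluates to [3, 5, 2, 4, 3, 4]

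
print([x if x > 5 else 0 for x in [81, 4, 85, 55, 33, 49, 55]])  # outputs [81, 0, 85, 55, 33, 49, 55]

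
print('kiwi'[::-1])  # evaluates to iwik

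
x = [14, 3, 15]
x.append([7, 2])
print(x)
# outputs [14, 3, 15, [7, 2]]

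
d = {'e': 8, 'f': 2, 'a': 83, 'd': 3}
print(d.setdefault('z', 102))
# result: 102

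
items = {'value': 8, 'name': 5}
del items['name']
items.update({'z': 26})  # {'value': 8, 'z': 26}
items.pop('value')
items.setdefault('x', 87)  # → 87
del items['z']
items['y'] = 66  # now {'x': 87, 'y': 66}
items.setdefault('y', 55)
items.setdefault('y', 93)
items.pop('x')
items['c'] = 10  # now {'y': 66, 'c': 10}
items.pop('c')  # 10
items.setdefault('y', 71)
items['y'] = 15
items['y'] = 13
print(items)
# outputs {'y': 13}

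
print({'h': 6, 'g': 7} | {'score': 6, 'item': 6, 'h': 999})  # {'h': 999, 'g': 7, 'score': 6, 'item': 6}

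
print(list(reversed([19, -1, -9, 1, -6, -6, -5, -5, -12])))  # [-12, -5, -5, -6, -6, 1, -9, -1, 19]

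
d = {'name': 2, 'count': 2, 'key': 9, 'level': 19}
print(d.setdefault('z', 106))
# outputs 106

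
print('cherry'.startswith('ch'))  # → True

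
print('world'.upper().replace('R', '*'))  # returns WO*LD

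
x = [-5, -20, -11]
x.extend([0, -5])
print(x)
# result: [-5, -20, -11, 0, -5]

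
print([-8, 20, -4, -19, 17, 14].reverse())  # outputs None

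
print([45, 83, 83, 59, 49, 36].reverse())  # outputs None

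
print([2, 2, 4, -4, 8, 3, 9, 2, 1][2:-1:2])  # [4, 8, 9]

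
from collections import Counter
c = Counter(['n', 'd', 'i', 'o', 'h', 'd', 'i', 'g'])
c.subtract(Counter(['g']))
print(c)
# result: Counter({'d': 2, 'i': 2, 'n': 1, 'o': 1, 'h': 1, 'g': 0})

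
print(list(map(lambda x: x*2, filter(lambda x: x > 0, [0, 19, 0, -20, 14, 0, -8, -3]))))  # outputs [38, 28]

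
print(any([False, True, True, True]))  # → True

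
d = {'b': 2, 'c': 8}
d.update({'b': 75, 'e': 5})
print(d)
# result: {'b': 75, 'c': 8, 'e': 5}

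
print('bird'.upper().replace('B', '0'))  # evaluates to 0IRD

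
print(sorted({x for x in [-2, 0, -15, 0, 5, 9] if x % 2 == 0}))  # [-2, 0]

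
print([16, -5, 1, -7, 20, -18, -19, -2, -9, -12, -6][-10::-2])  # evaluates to [-5]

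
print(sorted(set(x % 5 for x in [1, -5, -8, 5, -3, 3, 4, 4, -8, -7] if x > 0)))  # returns [0, 1, 3, 4]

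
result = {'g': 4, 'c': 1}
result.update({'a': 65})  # {'g': 4, 'c': 1, 'a': 65}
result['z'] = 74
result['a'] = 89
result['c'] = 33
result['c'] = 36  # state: {'g': 4, 'c': 36, 'a': 89, 'z': 74}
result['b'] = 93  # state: {'g': 4, 'c': 36, 'a': 89, 'z': 74, 'b': 93}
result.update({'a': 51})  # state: {'g': 4, 'c': 36, 'a': 51, 'z': 74, 'b': 93}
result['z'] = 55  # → {'g': 4, 'c': 36, 'a': 51, 'z': 55, 'b': 93}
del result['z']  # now {'g': 4, 'c': 36, 'a': 51, 'b': 93}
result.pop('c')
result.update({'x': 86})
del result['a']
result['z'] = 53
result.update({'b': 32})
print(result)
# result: {'g': 4, 'b': 32, 'x': 86, 'z': 53}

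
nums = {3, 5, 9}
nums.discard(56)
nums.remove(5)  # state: {3, 9}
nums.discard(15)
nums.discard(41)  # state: {3, 9}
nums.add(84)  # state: {3, 9, 84}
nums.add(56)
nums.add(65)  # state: {3, 9, 56, 65, 84}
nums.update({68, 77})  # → {3, 9, 56, 65, 68, 77, 84}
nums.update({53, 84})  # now {3, 9, 53, 56, 65, 68, 77, 84}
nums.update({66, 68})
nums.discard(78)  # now {3, 9, 53, 56, 65, 66, 68, 77, 84}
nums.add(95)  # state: {3, 9, 53, 56, 65, 66, 68, 77, 84, 95}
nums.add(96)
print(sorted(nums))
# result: [3, 9, 53, 56, 65, 66, 68, 77, 84, 95, 96]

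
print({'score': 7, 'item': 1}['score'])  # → 7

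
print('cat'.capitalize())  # Cat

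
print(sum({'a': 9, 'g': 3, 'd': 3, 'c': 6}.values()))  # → 21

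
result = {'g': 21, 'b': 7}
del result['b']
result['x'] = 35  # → {'g': 21, 'x': 35}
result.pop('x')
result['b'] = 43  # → {'g': 21, 'b': 43}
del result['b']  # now {'g': 21}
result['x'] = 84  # {'g': 21, 'x': 84}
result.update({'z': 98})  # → {'g': 21, 'x': 84, 'z': 98}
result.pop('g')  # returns 21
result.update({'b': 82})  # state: {'x': 84, 'z': 98, 'b': 82}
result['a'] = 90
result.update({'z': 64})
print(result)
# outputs {'x': 84, 'z': 64, 'b': 82, 'a': 90}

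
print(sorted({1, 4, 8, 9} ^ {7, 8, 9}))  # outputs [1, 4, 7]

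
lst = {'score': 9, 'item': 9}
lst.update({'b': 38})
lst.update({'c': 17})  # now {'score': 9, 'item': 9, 'b': 38, 'c': 17}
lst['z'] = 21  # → {'score': 9, 'item': 9, 'b': 38, 'c': 17, 'z': 21}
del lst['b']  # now {'score': 9, 'item': 9, 'c': 17, 'z': 21}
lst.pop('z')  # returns 21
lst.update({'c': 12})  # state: {'score': 9, 'item': 9, 'c': 12}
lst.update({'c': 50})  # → {'score': 9, 'item': 9, 'c': 50}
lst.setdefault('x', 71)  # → 71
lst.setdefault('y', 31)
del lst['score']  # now {'item': 9, 'c': 50, 'x': 71, 'y': 31}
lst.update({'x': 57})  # {'item': 9, 'c': 50, 'x': 57, 'y': 31}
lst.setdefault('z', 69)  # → 69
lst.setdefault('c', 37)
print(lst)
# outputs {'item': 9, 'c': 50, 'x': 57, 'y': 31, 'z': 69}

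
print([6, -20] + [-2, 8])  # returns [6, -20, -2, 8]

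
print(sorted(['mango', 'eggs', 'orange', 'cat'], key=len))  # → ['cat', 'eggs', 'mango', 'orange']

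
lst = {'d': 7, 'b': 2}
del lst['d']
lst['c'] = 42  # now {'b': 2, 'c': 42}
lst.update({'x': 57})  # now {'b': 2, 'c': 42, 'x': 57}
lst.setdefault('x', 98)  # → 57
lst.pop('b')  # 2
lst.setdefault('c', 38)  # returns 42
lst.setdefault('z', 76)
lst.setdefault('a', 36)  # 36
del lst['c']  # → {'x': 57, 'z': 76, 'a': 36}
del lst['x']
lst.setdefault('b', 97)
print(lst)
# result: {'z': 76, 'a': 36, 'b': 97}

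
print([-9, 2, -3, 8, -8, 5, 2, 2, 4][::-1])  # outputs [4, 2, 2, 5, -8, 8, -3, 2, -9]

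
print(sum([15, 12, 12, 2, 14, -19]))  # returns 36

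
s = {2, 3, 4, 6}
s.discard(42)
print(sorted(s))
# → [2, 3, 4, 6]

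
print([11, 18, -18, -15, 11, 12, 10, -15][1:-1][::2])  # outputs [18, -15, 12]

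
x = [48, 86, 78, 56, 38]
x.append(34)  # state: [48, 86, 78, 56, 38, 34]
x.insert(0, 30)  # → [30, 48, 86, 78, 56, 38, 34]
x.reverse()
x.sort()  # [30, 34, 38, 48, 56, 78, 86]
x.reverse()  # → [86, 78, 56, 48, 38, 34, 30]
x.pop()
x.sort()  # [34, 38, 48, 56, 78, 86]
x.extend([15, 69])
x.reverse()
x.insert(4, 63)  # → [69, 15, 86, 78, 63, 56, 48, 38, 34]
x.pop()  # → 34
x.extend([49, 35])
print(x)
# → [69, 15, 86, 78, 63, 56, 48, 38, 49, 35]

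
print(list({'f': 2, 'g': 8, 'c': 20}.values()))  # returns [2, 8, 20]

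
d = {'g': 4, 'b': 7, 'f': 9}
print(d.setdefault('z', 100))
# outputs 100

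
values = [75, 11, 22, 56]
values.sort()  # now [11, 22, 56, 75]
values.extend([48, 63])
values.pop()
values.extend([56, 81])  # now [11, 22, 56, 75, 48, 56, 81]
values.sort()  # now [11, 22, 48, 56, 56, 75, 81]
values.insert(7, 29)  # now [11, 22, 48, 56, 56, 75, 81, 29]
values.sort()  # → [11, 22, 29, 48, 56, 56, 75, 81]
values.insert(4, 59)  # [11, 22, 29, 48, 59, 56, 56, 75, 81]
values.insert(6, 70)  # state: [11, 22, 29, 48, 59, 56, 70, 56, 75, 81]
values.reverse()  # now [81, 75, 56, 70, 56, 59, 48, 29, 22, 11]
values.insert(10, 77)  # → [81, 75, 56, 70, 56, 59, 48, 29, 22, 11, 77]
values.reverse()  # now [77, 11, 22, 29, 48, 59, 56, 70, 56, 75, 81]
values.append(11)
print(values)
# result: [77, 11, 22, 29, 48, 59, 56, 70, 56, 75, 81, 11]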